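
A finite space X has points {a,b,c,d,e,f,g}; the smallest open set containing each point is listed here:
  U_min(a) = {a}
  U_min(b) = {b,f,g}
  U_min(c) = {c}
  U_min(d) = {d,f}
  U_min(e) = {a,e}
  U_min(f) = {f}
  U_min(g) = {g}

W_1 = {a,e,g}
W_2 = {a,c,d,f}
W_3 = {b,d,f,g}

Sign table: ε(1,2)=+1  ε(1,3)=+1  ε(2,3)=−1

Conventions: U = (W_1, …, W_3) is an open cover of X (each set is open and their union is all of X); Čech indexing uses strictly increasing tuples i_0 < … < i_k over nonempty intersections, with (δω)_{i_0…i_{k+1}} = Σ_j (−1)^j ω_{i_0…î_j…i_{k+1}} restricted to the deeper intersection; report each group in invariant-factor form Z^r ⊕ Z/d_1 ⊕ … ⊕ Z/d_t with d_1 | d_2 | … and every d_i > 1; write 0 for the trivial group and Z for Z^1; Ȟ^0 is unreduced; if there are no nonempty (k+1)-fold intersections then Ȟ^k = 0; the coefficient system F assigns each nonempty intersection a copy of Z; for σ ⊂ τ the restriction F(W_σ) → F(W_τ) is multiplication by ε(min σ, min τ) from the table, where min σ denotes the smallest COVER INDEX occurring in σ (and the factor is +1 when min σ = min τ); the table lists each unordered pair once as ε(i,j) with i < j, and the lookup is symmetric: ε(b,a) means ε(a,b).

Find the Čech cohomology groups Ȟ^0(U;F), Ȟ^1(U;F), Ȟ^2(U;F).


Ȟ^0 = 0,  Ȟ^1 = Z/2,  Ȟ^2 = 0

intersection data:
  W12={a} W13={g} W23={d,f}
C dims 3,3; δ0: rk 3, SNF 1^2·2
Ȟ^0 = (3 − 3) − 0 = 0, so Ȟ^0 ≅ 0
Ȟ^1 = (3 − 0) − 3 = 0 plus torsion [2], so Ȟ^1 ≅ Z/2
Ȟ^2 = (0 − 0) − 0 = 0, so Ȟ^2 ≅ 0


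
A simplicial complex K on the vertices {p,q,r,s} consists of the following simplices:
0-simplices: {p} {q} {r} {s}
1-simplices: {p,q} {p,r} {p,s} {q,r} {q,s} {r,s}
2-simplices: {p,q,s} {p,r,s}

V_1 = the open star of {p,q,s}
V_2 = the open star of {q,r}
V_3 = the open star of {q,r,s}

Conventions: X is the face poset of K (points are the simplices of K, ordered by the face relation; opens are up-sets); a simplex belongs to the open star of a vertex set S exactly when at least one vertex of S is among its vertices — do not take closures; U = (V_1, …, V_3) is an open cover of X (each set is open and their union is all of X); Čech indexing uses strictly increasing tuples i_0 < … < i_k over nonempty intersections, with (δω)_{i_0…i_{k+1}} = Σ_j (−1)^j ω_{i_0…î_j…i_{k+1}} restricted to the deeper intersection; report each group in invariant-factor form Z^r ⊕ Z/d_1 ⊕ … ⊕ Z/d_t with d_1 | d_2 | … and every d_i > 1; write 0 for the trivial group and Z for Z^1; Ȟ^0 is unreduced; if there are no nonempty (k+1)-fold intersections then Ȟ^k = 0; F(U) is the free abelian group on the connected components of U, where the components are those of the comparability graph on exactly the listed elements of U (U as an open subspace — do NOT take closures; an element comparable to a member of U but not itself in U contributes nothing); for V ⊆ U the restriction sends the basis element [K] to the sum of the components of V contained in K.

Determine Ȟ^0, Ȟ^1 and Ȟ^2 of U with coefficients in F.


nonempty overlaps:
  V1={{p},{q},{s},{p,q},{p,r},{p,s},{q,r},{q,s},{r,s},{p,q,s},{p,r,s}} V2={{q},{r},{p,q},{p,r},{q,r},{q,s},{r,s},{p,q,s},{p,r,s}} V3={{q},{r},{s},{p,q},{p,r},{p,s},{q,r},{q,s},{r,s},{p,q,s},{p,r,s}}
  V12={{q},{p,q},{p,r},{q,r},{q,s},{r,s},{p,q,s},{p,r,s}} V13={{q},{s},{p,q},{p,r},{p,s},{q,r},{q,s},{r,s},{p,q,s},{p,r,s}} V23={{q},{r},{p,q},{p,r},{q,r},{q,s},{r,s},{p,q,s},{p,r,s}}
  V123={{q},{p,q},{p,r},{q,r},{q,s},{r,s},{p,q,s},{p,r,s}}
components per intersection:
  V1: {{p},{q},{s},{p,q},{p,r},{p,s},{q,r},{q,s},{r,s},{p,q,s},{p,r,s}}
  V2: {{q},{r},{p,q},{p,r},{q,r},{q,s},{r,s},{p,q,s},{p,r,s}}
  V3: {{q},{r},{s},{p,q},{p,r},{p,s},{q,r},{q,s},{r,s},{p,q,s},{p,r,s}}
  V12: {{q},{p,q},{q,r},{q,s},{p,q,s}} {{p,r},{r,s},{p,r,s}}
  V13: {{q},{s},{p,q},{p,r},{p,s},{q,r},{q,s},{r,s},{p,q,s},{p,r,s}}
  V23: {{q},{r},{p,q},{p,r},{q,r},{q,s},{r,s},{p,q,s},{p,r,s}}
  V123: {{q},{p,q},{q,r},{q,s},{p,q,s}} {{p,r},{r,s},{p,r,s}}
C dims 3,4,2; δ0: rk 2, SNF 1^2; δ1: rk 2, SNF 1^2
degree 0: 3−2−0 = 1 → Ȟ^0 ≅ Z
degree 1: 4−2−2 = 0 → Ȟ^1 ≅ 0
degree 2: 2−0−2 = 0 → Ȟ^2 ≅ 0

Ȟ^0(U;F) ≅ Z, Ȟ^1(U;F) ≅ 0 and Ȟ^2(U;F) ≅ 0


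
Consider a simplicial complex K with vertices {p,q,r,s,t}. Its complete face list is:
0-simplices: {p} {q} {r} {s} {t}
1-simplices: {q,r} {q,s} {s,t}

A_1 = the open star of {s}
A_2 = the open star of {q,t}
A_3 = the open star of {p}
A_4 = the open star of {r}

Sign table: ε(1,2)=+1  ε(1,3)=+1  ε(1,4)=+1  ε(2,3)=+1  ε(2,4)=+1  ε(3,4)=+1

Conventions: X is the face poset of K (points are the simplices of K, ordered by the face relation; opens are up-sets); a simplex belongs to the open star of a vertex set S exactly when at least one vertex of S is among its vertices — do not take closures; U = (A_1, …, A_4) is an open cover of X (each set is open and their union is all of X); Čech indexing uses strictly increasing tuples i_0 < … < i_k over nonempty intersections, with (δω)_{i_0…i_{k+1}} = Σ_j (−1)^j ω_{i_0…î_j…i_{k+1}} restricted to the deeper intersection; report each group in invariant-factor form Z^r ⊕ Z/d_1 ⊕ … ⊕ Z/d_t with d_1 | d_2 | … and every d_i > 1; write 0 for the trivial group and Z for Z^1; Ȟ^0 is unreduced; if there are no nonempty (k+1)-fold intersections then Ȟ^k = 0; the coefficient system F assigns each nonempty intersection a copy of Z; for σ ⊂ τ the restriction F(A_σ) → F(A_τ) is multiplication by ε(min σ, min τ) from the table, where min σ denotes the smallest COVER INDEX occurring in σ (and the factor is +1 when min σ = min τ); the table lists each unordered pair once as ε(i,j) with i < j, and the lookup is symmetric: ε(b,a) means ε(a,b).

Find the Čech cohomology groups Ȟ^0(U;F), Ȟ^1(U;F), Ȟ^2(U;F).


nonempty intersections:
  A1={{s},{q,s},{s,t}} A2={{q},{t},{q,r},{q,s},{s,t}} A3={{p}} A4={{r},{q,r}}
  A12={{q,s},{s,t}} A24={{q,r}}
C dims 4,2; δ0: rk 2, SNF 1^2
Ȟ^0: (4−2)−0=2 ⇒ Z^2
Ȟ^1: (2−0)−2=0 ⇒ 0
Ȟ^2: (0−0)−0=0 ⇒ 0

Ȟ^0 = Z^2, Ȟ^1 = 0, Ȟ^2 = 0


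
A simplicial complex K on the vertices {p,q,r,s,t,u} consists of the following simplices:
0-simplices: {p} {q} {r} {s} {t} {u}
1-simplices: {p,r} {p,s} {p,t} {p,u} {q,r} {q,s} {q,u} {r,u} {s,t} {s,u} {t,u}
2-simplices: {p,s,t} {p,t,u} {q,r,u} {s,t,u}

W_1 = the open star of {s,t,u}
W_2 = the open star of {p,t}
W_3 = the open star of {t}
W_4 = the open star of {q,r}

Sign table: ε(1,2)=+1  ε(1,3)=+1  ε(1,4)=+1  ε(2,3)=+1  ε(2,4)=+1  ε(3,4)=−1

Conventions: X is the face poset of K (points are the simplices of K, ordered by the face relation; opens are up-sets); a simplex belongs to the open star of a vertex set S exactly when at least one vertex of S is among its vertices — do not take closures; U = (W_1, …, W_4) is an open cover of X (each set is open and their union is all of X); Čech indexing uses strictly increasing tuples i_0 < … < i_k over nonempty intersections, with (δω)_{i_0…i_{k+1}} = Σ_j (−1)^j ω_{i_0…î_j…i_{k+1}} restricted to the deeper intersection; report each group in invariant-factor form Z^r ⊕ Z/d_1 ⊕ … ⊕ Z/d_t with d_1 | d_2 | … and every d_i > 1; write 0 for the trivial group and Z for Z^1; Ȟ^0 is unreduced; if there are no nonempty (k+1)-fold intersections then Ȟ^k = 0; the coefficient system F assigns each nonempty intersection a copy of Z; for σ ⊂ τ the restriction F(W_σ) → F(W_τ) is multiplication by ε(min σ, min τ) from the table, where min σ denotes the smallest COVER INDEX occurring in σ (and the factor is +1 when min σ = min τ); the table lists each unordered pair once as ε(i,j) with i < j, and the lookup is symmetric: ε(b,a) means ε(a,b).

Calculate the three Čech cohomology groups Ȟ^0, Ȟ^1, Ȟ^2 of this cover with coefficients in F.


Ȟ^0(U;F) ≅ Z, Ȟ^1(U;F) ≅ Z and Ȟ^2(U;F) ≅ 0

intersection data:
  W1={{s},{t},{u},{p,s},{p,t},{p,u},{q,s},{q,u},{r,u},{s,t},{s,u},{t,u},{p,s,t},{p,t,u},{q,r,u},{s,t,u}} W2={{p},{t},{p,r},{p,s},{p,t},{p,u},{s,t},{t,u},{p,s,t},{p,t,u},{s,t,u}} W3={{t},{p,t},{s,t},{t,u},{p,s,t},{p,t,u},{s,t,u}} W4={{q},{r},{p,r},{q,r},{q,s},{q,u},{r,u},{q,r,u}}
  W12={{t},{p,s},{p,t},{p,u},{s,t},{t,u},{p,s,t},{p,t,u},{s,t,u}} W13={{t},{p,t},{s,t},{t,u},{p,s,t},{p,t,u},{s,t,u}} W14={{q,s},{q,u},{r,u},{q,r,u}} W23={{t},{p,t},{s,t},{t,u},{p,s,t},{p,t,u},{s,t,u}} W24={{p,r}}
  W123={{t},{p,t},{s,t},{t,u},{p,s,t},{p,t,u},{s,t,u}}
C dims 4,5,1; δ0: rk 3, SNF 1^3; δ1: rk 1, SNF 1^1
Ȟ^0 = (4 − 3) − 0 = 1, so Ȟ^0 ≅ Z
Ȟ^1 = (5 − 1) − 3 = 1, so Ȟ^1 ≅ Z
Ȟ^2 = (1 − 0) − 1 = 0, so Ȟ^2 ≅ 0


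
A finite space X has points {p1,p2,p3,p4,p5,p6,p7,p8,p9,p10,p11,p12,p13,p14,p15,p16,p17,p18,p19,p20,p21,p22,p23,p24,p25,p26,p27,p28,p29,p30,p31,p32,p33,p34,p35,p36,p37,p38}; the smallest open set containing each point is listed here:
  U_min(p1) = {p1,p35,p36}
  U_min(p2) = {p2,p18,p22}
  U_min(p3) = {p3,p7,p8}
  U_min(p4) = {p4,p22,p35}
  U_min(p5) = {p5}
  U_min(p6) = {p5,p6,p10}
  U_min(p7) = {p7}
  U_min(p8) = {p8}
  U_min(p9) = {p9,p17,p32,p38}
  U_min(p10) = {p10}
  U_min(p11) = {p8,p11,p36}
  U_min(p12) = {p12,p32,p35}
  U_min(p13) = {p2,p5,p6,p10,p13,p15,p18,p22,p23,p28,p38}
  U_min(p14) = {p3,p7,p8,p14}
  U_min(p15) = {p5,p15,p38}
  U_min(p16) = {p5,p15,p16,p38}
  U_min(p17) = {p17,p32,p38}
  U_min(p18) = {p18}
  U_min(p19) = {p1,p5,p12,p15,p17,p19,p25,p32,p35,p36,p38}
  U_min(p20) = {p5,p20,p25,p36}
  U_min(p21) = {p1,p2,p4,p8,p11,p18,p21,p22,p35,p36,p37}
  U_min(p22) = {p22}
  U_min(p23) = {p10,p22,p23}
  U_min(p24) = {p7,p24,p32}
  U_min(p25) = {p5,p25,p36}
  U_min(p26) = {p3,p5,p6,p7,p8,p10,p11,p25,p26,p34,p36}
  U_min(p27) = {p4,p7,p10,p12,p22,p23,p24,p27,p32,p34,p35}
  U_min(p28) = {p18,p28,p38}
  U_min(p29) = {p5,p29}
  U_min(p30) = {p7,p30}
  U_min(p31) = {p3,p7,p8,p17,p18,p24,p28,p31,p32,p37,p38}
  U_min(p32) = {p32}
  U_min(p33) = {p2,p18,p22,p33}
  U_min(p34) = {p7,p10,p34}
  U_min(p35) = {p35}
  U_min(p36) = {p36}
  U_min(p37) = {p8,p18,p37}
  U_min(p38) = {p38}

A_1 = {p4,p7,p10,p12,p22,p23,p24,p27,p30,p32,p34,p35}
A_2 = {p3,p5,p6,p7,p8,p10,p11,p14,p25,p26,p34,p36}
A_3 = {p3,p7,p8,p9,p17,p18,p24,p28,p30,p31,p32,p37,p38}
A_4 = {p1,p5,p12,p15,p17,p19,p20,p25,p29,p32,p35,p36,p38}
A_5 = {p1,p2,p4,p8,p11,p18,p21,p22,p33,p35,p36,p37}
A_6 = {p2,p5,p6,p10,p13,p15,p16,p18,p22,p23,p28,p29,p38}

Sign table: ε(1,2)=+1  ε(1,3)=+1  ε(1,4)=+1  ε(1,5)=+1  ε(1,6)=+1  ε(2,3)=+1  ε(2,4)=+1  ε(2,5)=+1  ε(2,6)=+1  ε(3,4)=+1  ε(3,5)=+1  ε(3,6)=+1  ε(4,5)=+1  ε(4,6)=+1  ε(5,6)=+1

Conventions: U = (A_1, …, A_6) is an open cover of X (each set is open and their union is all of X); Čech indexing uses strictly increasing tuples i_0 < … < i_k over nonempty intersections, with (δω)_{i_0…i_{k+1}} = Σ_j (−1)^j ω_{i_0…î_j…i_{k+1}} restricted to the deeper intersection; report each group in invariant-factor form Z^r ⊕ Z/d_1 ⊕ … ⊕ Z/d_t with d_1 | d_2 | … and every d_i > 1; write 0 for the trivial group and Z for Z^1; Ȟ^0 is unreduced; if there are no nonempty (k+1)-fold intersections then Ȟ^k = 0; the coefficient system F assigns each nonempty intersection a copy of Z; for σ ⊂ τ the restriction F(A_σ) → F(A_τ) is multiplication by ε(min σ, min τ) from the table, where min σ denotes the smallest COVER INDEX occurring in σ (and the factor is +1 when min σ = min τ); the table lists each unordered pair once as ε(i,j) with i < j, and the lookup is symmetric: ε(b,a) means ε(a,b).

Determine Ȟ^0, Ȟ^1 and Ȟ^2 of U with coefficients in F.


nonempty intersections:
  A12={p7,p10,p34} A13={p7,p24,p30,p32} A14={p12,p32,p35} A15={p4,p22,p35} A16={p10,p22,p23} A23={p3,p7,p8} A24={p5,p25,p36} A25={p8,p11,p36} A26={p5,p6,p10} A34={p17,p32,p38} A35={p8,p18,p37} A36={p18,p28,p38} A45={p1,p35,p36} A46={p5,p15,p29,p38} A56={p2,p18,p22}
  A123={p7} A126={p10} A134={p32} A145={p35} A156={p22} A235={p8} A245={p36} A246={p5} A346={p38} A356={p18}
C dims 6,15,10; δ0: rk 5, SNF 1^5; δ1: rk 10, SNF 1^9·2
Ȟ^0: (6−5)−0=1 ⇒ Z
Ȟ^1: (15−10)−5=0 ⇒ 0
Ȟ^2: (10−0)−10=0 plus torsion [2] ⇒ Z/2

Ȟ^0(U;F) ≅ Z,  Ȟ^1(U;F) ≅ 0,  Ȟ^2(U;F) ≅ Z/2


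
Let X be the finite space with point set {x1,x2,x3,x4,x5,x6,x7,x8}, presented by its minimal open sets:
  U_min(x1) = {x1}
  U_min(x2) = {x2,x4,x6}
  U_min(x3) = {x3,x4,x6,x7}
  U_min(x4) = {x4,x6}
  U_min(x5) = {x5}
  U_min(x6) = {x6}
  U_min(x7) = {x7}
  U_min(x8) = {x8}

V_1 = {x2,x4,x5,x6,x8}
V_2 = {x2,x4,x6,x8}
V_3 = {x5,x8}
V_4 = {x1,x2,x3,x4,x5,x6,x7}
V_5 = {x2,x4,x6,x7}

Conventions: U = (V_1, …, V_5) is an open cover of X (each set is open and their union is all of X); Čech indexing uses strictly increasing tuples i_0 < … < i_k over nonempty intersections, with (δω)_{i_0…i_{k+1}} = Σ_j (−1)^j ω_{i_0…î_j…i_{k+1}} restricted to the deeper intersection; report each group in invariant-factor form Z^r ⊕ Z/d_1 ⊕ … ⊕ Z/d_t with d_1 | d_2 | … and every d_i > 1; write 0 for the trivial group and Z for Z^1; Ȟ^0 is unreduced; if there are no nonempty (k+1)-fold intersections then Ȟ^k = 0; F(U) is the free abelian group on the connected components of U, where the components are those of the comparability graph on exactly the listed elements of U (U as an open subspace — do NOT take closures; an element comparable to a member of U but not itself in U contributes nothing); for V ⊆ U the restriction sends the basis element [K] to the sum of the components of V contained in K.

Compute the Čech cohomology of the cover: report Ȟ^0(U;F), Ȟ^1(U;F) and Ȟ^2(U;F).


nerve simplices:
  V12={x2,x4,x6,x8} V13={x5,x8} V14={x2,x4,x5,x6} V15={x2,x4,x6} V23={x8} V24={x2,x4,x6} V25={x2,x4,x6} V34={x5} V45={x2,x4,x6,x7}
  V123={x8} V124={x2,x4,x6} V125={x2,x4,x6} V134={x5} V145={x2,x4,x6} V245={x2,x4,x6}
  V1245={x2,x4,x6}
components per intersection:
  V1: {x2,x4,x6} {x5} {x8}
  V2: {x2,x4,x6} {x8}
  V3: {x5} {x8}
  V4: {x1} {x2,x3,x4,x6,x7} {x5}
  V5: {x2,x4,x6} {x7}
  V12: {x2,x4,x6} {x8}
  V13: {x5} {x8}
  V14: {x2,x4,x6} {x5}
  V15: {x2,x4,x6}
  V23: {x8}
  V24: {x2,x4,x6}
  V25: {x2,x4,x6}
  V34: {x5}
  V45: {x2,x4,x6} {x7}
  V123: {x8}
  V124: {x2,x4,x6}
  V125: {x2,x4,x6}
  V134: {x5}
  V145: {x2,x4,x6}
  V245: {x2,x4,x6}
  V1245: {x2,x4,x6}
C dims 12,13,6,1; δ0: rk 8, SNF 1^8; δ1: rk 5, SNF 1^5; δ2: rk 1, SNF 1^1
degree 0: 12−8−0 = 4 → Ȟ^0 ≅ Z^4
degree 1: 13−5−8 = 0 → Ȟ^1 ≅ 0
degree 2: 6−1−5 = 0 → Ȟ^2 ≅ 0

Ȟ^0(U;F) ≅ Z^4, Ȟ^1(U;F) ≅ 0, Ȟ^2(U;F) ≅ 0


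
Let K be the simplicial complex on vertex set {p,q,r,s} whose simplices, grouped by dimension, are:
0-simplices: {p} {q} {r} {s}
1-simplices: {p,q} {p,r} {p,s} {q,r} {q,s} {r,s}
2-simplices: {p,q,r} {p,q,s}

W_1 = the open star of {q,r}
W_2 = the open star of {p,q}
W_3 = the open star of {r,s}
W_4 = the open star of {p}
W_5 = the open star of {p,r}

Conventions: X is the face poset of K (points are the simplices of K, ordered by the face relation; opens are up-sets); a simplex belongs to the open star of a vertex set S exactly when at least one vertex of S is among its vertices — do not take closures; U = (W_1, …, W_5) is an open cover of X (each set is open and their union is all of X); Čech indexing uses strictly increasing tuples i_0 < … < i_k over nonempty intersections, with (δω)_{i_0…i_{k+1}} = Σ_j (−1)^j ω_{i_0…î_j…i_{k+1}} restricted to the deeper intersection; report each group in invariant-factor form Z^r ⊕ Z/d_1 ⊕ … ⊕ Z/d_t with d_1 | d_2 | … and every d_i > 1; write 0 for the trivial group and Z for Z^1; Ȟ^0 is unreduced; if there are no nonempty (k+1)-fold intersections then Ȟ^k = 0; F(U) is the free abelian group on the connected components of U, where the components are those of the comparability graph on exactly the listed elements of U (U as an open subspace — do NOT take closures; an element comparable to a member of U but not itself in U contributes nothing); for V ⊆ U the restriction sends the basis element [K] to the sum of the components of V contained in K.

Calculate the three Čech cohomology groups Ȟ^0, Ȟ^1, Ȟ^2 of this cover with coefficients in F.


Ȟ^0 ≅ Z, Ȟ^1 ≅ Z, Ȟ^2 ≅ 0

nerve simplices:
  W1={{q},{r},{p,q},{p,r},{q,r},{q,s},{r,s},{p,q,r},{p,q,s}} W2={{p},{q},{p,q},{p,r},{p,s},{q,r},{q,s},{p,q,r},{p,q,s}} W3={{r},{s},{p,r},{p,s},{q,r},{q,s},{r,s},{p,q,r},{p,q,s}} W4={{p},{p,q},{p,r},{p,s},{p,q,r},{p,q,s}} W5={{p},{r},{p,q},{p,r},{p,s},{q,r},{r,s},{p,q,r},{p,q,s}}
  W12={{q},{p,q},{p,r},{q,r},{q,s},{p,q,r},{p,q,s}} W13={{r},{p,r},{q,r},{q,s},{r,s},{p,q,r},{p,q,s}} W14={{p,q},{p,r},{p,q,r},{p,q,s}} W15={{r},{p,q},{p,r},{q,r},{r,s},{p,q,r},{p,q,s}} W23={{p,r},{p,s},{q,r},{q,s},{p,q,r},{p,q,s}} W24={{p},{p,q},{p,r},{p,s},{p,q,r},{p,q,s}} W25={{p},{p,q},{p,r},{p,s},{q,r},{p,q,r},{p,q,s}} W34={{p,r},{p,s},{p,q,r},{p,q,s}} W35={{r},{p,r},{p,s},{q,r},{r,s},{p,q,r},{p,q,s}} W45={{p},{p,q},{p,r},{p,s},{p,q,r},{p,q,s}}
  W123={{p,r},{q,r},{q,s},{p,q,r},{p,q,s}} W124={{p,q},{p,r},{p,q,r},{p,q,s}} W125={{p,q},{p,r},{q,r},{p,q,r},{p,q,s}} W134={{p,r},{p,q,r},{p,q,s}} W135={{r},{p,r},{q,r},{r,s},{p,q,r},{p,q,s}} W145={{p,q},{p,r},{p,q,r},{p,q,s}} W234={{p,r},{p,s},{p,q,r},{p,q,s}} W235={{p,r},{p,s},{q,r},{p,q,r},{p,q,s}} W245={{p},{p,q},{p,r},{p,s},{p,q,r},{p,q,s}} W345={{p,r},{p,s},{p,q,r},{p,q,s}}
  W1234={{p,r},{p,q,r},{p,q,s}} W1235={{p,r},{q,r},{p,q,r},{p,q,s}} W1245={{p,q},{p,r},{p,q,r},{p,q,s}} W1345={{p,r},{p,q,r},{p,q,s}} W2345={{p,r},{p,s},{p,q,r},{p,q,s}}
  W12345={{p,r},{p,q,r},{p,q,s}}
components per intersection:
  W1: {{q},{r},{p,q},{p,r},{q,r},{q,s},{r,s},{p,q,r},{p,q,s}}
  W2: {{p},{q},{p,q},{p,r},{p,s},{q,r},{q,s},{p,q,r},{p,q,s}}
  W3: {{r},{s},{p,r},{p,s},{q,r},{q,s},{r,s},{p,q,r},{p,q,s}}
  W4: {{p},{p,q},{p,r},{p,s},{p,q,r},{p,q,s}}
  W5: {{p},{r},{p,q},{p,r},{p,s},{q,r},{r,s},{p,q,r},{p,q,s}}
  W12: {{q},{p,q},{p,r},{q,r},{q,s},{p,q,r},{p,q,s}}
  W13: {{r},{p,r},{q,r},{r,s},{p,q,r}} {{q,s},{p,q,s}}
  W14: {{p,q},{p,r},{p,q,r},{p,q,s}}
  W15: {{r},{p,q},{p,r},{q,r},{r,s},{p,q,r},{p,q,s}}
  W23: {{p,r},{q,r},{p,q,r}} {{p,s},{q,s},{p,q,s}}
  W24: {{p},{p,q},{p,r},{p,s},{p,q,r},{p,q,s}}
  W25: {{p},{p,q},{p,r},{p,s},{q,r},{p,q,r},{p,q,s}}
  W34: {{p,r},{p,q,r}} {{p,s},{p,q,s}}
  W35: {{r},{p,r},{q,r},{r,s},{p,q,r}} {{p,s},{p,q,s}}
  W45: {{p},{p,q},{p,r},{p,s},{p,q,r},{p,q,s}}
  W123: {{p,r},{q,r},{p,q,r}} {{q,s},{p,q,s}}
  W124: {{p,q},{p,r},{p,q,r},{p,q,s}}
  W125: {{p,q},{p,r},{q,r},{p,q,r},{p,q,s}}
  W134: {{p,r},{p,q,r}} {{p,q,s}}
  W135: {{r},{p,r},{q,r},{r,s},{p,q,r}} {{p,q,s}}
  W145: {{p,q},{p,r},{p,q,r},{p,q,s}}
  W234: {{p,r},{p,q,r}} {{p,s},{p,q,s}}
  W235: {{p,r},{q,r},{p,q,r}} {{p,s},{p,q,s}}
  W245: {{p},{p,q},{p,r},{p,s},{p,q,r},{p,q,s}}
  W345: {{p,r},{p,q,r}} {{p,s},{p,q,s}}
  W1234: {{p,r},{p,q,r}} {{p,q,s}}
  W1235: {{p,r},{q,r},{p,q,r}} {{p,q,s}}
  W1245: {{p,q},{p,r},{p,q,r},{p,q,s}}
  W1345: {{p,r},{p,q,r}} {{p,q,s}}
  W2345: {{p,r},{p,q,r}} {{p,s},{p,q,s}}
  W12345: {{p,r},{p,q,r}} {{p,q,s}}
C dims 5,14,16,9; δ0: rk 4, SNF 1^4; δ1: rk 9, SNF 1^9; δ2: rk 7, SNF 1^7
degree 0: 5−4−0 = 1 → Ȟ^0 ≅ Z
degree 1: 14−9−4 = 1 → Ȟ^1 ≅ Z
degree 2: 16−7−9 = 0 → Ȟ^2 ≅ 0


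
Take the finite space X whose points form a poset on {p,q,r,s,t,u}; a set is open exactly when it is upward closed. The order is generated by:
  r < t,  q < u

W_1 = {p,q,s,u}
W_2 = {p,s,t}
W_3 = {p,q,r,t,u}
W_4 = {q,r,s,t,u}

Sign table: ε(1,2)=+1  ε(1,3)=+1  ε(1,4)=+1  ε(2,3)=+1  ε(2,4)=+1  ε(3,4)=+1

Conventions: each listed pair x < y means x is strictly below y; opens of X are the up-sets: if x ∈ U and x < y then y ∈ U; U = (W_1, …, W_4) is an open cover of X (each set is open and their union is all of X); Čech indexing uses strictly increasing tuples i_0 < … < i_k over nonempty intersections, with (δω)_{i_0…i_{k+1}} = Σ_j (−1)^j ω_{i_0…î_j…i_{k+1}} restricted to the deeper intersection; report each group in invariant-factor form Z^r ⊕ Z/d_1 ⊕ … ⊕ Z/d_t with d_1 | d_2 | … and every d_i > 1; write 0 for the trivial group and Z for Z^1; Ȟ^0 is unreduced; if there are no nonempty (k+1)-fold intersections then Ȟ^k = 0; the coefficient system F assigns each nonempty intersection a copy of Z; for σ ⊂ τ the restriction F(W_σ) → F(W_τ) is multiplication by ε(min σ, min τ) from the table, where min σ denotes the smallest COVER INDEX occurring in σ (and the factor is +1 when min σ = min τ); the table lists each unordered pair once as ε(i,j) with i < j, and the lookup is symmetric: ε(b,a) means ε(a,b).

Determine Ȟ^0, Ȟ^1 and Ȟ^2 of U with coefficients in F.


Ȟ^0(U;F) ≅ Z,  Ȟ^1(U;F) ≅ 0,  Ȟ^2(U;F) ≅ Z

nonempty intersections:
  W12={p,s} W13={p,q,u} W14={q,s,u} W23={p,t} W24={s,t} W34={q,r,t,u}
  W123={p} W124={s} W134={q,u} W234={t}
C dims 4,6,4; δ0: rk 3, SNF 1^3; δ1: rk 3, SNF 1^3
Ȟ^0: (4−3)−0=1 ⇒ Z
Ȟ^1: (6−3)−3=0 ⇒ 0
Ȟ^2: (4−0)−3=1 ⇒ Z


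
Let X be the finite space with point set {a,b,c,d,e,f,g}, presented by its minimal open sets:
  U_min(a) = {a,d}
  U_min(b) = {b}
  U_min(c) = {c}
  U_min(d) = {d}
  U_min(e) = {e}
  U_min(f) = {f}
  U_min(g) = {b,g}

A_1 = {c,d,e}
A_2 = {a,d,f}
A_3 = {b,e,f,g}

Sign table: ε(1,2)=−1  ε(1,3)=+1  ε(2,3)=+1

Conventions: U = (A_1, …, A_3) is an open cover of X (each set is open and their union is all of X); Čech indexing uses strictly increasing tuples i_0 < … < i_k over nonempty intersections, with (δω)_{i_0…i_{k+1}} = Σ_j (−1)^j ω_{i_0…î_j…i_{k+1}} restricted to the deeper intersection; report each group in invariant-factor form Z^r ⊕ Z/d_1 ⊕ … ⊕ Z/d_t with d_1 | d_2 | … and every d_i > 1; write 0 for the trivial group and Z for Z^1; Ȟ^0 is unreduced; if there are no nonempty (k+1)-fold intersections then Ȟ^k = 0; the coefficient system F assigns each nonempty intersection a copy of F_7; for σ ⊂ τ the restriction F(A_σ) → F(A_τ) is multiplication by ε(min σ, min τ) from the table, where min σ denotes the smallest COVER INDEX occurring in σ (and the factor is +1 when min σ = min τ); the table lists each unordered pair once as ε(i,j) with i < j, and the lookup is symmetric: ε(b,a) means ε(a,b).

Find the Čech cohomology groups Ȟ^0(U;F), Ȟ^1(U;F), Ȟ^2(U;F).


Ȟ^0(U;F) ≅ 0,  Ȟ^1(U;F) ≅ 0,  Ȟ^2(U;F) ≅ 0

nonempty intersections:
  A12={d} A13={e} A23={f}
C dims 3,3; δ0: rk_F7 3
Ȟ^0: (3−3)−0=0 ⇒ 0
Ȟ^1: (3−0)−3=0 ⇒ 0
Ȟ^2: (0−0)−0=0 ⇒ 0


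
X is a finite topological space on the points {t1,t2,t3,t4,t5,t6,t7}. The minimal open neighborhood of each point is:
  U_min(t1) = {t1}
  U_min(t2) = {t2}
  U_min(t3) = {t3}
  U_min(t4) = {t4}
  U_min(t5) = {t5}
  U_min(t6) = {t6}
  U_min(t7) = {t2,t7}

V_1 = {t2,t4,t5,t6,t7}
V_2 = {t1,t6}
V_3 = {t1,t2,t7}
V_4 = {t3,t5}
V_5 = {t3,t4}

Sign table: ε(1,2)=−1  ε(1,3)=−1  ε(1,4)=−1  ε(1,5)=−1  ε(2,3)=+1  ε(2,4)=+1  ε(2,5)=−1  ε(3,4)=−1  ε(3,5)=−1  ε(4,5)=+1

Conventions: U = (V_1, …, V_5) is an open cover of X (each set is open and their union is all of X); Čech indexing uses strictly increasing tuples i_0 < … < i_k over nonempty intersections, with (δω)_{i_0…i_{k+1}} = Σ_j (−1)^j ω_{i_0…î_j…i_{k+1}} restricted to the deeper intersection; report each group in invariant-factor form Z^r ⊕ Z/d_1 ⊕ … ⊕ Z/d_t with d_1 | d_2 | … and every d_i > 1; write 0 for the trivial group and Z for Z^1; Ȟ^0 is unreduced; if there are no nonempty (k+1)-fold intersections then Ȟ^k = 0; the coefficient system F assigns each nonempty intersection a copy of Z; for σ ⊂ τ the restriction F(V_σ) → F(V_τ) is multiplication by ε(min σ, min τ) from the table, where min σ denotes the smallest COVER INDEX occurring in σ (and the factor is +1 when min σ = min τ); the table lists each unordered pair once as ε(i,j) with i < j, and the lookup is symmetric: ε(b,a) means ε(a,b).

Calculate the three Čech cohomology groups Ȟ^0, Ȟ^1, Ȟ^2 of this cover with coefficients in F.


intersection data:
  V12={t6} V13={t2,t7} V14={t5} V15={t4} V23={t1} V45={t3}
C dims 5,6; δ0: rk 4, SNF 1^4
Ȟ^0 = (5 − 4) − 0 = 1, so Ȟ^0 ≅ Z
Ȟ^1 = (6 − 0) − 4 = 2, so Ȟ^1 ≅ Z^2
Ȟ^2 = (0 − 0) − 0 = 0, so Ȟ^2 ≅ 0

Ȟ^0 = Z, Ȟ^1 = Z^2 and Ȟ^2 = 0


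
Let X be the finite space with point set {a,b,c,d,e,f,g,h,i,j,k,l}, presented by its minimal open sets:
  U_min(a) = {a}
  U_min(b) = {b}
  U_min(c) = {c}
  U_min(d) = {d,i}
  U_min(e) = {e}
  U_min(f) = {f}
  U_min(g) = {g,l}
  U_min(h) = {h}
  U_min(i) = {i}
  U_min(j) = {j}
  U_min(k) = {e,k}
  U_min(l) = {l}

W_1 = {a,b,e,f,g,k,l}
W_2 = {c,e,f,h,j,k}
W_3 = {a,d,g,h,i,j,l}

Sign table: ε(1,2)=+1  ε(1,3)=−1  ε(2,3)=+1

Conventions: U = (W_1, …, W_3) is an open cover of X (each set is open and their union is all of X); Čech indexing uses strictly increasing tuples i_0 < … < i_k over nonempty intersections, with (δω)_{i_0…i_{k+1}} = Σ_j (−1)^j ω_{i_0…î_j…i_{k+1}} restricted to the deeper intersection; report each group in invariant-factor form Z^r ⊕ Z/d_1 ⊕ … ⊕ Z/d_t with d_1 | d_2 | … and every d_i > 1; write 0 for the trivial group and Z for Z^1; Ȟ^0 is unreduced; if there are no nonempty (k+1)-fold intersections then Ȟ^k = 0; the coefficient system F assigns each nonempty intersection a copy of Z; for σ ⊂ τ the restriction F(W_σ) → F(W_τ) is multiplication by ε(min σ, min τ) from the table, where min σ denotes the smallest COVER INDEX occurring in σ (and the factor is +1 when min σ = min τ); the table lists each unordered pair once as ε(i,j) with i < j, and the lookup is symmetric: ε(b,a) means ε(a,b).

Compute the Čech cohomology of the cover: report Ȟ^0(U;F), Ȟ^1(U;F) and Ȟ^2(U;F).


Ȟ^0 ≅ 0; Ȟ^1 ≅ Z/2; Ȟ^2 ≅ 0

intersection data:
  W12={e,f,k} W13={a,g,l} W23={h,j}
C dims 3,3; δ0: rk 3, SNF 1^2·2
Ȟ^0 = (3 − 3) − 0 = 0, so Ȟ^0 ≅ 0
Ȟ^1 = (3 − 0) − 3 = 0 plus torsion [2], so Ȟ^1 ≅ Z/2
Ȟ^2 = (0 − 0) − 0 = 0, so Ȟ^2 ≅ 0


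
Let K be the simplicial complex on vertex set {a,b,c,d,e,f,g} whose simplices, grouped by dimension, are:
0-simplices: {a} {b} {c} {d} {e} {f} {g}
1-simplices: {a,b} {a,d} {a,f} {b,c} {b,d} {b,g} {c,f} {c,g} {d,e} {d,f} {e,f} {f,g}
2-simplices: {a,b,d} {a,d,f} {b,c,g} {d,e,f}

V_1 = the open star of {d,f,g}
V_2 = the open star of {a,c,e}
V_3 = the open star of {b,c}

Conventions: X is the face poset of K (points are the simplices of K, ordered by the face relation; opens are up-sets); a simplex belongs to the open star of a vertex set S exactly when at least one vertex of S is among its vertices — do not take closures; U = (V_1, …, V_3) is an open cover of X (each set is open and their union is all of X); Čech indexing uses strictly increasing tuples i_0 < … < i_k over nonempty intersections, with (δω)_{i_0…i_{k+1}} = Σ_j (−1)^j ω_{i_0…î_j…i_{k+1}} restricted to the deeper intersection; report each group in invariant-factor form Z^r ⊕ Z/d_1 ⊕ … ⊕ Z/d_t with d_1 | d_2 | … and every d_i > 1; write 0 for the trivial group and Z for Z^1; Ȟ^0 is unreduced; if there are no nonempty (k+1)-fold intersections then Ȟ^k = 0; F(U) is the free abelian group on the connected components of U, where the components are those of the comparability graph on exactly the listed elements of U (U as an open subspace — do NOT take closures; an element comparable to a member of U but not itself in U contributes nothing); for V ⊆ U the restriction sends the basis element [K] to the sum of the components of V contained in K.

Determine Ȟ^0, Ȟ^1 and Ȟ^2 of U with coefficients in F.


Ȟ^0 = Z; Ȟ^1 = Z^2; Ȟ^2 = 0

nonempty intersections:
  V1={{d},{f},{g},{a,d},{a,f},{b,d},{b,g},{c,f},{c,g},{d,e},{d,f},{e,f},{f,g},{a,b,d},{a,d,f},{b,c,g},{d,e,f}} V2={{a},{c},{e},{a,b},{a,d},{a,f},{b,c},{c,f},{c,g},{d,e},{e,f},{a,b,d},{a,d,f},{b,c,g},{d,e,f}} V3={{b},{c},{a,b},{b,c},{b,d},{b,g},{c,f},{c,g},{a,b,d},{b,c,g}}
  V12={{a,d},{a,f},{c,f},{c,g},{d,e},{e,f},{a,b,d},{a,d,f},{b,c,g},{d,e,f}} V13={{b,d},{b,g},{c,f},{c,g},{a,b,d},{b,c,g}} V23={{c},{a,b},{b,c},{c,f},{c,g},{a,b,d},{b,c,g}}
  V123={{c,f},{c,g},{a,b,d},{b,c,g}}
components per intersection:
  V1: {{d},{f},{g},{a,d},{a,f},{b,d},{b,g},{c,f},{c,g},{d,e},{d,f},{e,f},{f,g},{a,b,d},{a,d,f},{b,c,g},{d,e,f}}
  V2: {{a},{a,b},{a,d},{a,f},{a,b,d},{a,d,f}} {{c},{b,c},{c,f},{c,g},{b,c,g}} {{e},{d,e},{e,f},{d,e,f}}
  V3: {{b},{c},{a,b},{b,c},{b,d},{b,g},{c,f},{c,g},{a,b,d},{b,c,g}}
  V12: {{a,d},{a,f},{a,b,d},{a,d,f}} {{c,f}} {{c,g},{b,c,g}} {{d,e},{e,f},{d,e,f}}
  V13: {{b,d},{a,b,d}} {{b,g},{c,g},{b,c,g}} {{c,f}}
  V23: {{c},{b,c},{c,f},{c,g},{b,c,g}} {{a,b},{a,b,d}}
  V123: {{c,f}} {{c,g},{b,c,g}} {{a,b,d}}
C dims 5,9,3; δ0: rk 4, SNF 1^4; δ1: rk 3, SNF 1^3
Ȟ^0: (5−4)−0=1 ⇒ Z
Ȟ^1: (9−3)−4=2 ⇒ Z^2
Ȟ^2: (3−0)−3=0 ⇒ 0


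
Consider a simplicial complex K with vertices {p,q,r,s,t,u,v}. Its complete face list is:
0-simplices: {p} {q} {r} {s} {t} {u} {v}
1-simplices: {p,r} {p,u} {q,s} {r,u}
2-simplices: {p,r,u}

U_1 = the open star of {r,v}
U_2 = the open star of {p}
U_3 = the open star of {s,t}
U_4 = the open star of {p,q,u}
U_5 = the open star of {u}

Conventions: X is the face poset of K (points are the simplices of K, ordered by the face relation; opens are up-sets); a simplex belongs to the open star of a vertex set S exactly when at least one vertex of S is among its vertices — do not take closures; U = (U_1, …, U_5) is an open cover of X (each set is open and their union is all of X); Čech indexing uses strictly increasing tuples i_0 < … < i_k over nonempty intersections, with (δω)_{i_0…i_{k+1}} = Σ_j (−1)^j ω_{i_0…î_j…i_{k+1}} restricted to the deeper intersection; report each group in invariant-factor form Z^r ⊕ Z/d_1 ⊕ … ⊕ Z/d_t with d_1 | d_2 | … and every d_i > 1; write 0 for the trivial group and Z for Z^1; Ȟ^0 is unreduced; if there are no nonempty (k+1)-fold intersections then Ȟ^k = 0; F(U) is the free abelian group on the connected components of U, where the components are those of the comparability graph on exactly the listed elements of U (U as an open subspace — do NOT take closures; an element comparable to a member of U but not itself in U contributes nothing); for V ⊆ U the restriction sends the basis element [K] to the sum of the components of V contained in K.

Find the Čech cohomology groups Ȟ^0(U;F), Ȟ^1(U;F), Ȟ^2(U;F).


intersection data:
  U1={{r},{v},{p,r},{r,u},{p,r,u}} U2={{p},{p,r},{p,u},{p,r,u}} U3={{s},{t},{q,s}} U4={{p},{q},{u},{p,r},{p,u},{q,s},{r,u},{p,r,u}} U5={{u},{p,u},{r,u},{p,r,u}}
  U12={{p,r},{p,r,u}} U14={{p,r},{r,u},{p,r,u}} U15={{r,u},{p,r,u}} U24={{p},{p,r},{p,u},{p,r,u}} U25={{p,u},{p,r,u}} U34={{q,s}} U45={{u},{p,u},{r,u},{p,r,u}}
  U124={{p,r},{p,r,u}} U125={{p,r,u}} U145={{r,u},{p,r,u}} U245={{p,u},{p,r,u}}
  U1245={{p,r,u}}
components per intersection:
  U1: {{r},{p,r},{r,u},{p,r,u}} {{v}}
  U2: {{p},{p,r},{p,u},{p,r,u}}
  U3: {{s},{q,s}} {{t}}
  U4: {{p},{u},{p,r},{p,u},{r,u},{p,r,u}} {{q},{q,s}}
  U5: {{u},{p,u},{r,u},{p,r,u}}
  U12: {{p,r},{p,r,u}}
  U14: {{p,r},{r,u},{p,r,u}}
  U15: {{r,u},{p,r,u}}
  U24: {{p},{p,r},{p,u},{p,r,u}}
  U25: {{p,u},{p,r,u}}
  U34: {{q,s}}
  U45: {{u},{p,u},{r,u},{p,r,u}}
  U124: {{p,r},{p,r,u}}
  U125: {{p,r,u}}
  U145: {{r,u},{p,r,u}}
  U245: {{p,u},{p,r,u}}
  U1245: {{p,r,u}}
C dims 8,7,4,1; δ0: rk 4, SNF 1^4; δ1: rk 3, SNF 1^3; δ2: rk 1, SNF 1^1
Ȟ^0 = (8 − 4) − 0 = 4, so Ȟ^0 ≅ Z^4
Ȟ^1 = (7 − 3) − 4 = 0, so Ȟ^1 ≅ 0
Ȟ^2 = (4 − 1) − 3 = 0, so Ȟ^2 ≅ 0

Ȟ^0 ≅ Z^4; Ȟ^1 ≅ 0; Ȟ^2 ≅ 0


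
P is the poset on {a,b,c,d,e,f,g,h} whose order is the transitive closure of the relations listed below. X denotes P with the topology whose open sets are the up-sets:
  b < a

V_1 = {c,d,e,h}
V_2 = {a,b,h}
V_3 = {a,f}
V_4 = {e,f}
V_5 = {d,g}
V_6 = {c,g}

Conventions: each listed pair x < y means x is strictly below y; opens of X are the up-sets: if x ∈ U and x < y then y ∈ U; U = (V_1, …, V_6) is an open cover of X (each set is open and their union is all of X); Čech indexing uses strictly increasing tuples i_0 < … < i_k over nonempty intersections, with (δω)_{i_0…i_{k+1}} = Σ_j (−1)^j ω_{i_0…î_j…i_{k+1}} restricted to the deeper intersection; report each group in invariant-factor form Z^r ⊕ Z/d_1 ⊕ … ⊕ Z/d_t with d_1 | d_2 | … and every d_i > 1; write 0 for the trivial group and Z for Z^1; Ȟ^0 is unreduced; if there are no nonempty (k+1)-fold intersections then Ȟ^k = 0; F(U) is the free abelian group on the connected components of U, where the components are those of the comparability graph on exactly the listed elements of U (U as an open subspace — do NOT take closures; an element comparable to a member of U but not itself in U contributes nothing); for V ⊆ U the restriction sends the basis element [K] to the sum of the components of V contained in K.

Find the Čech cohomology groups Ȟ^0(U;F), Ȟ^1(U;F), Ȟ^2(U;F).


cover nerve:
  V12={h} V14={e} V15={d} V16={c} V23={a} V34={f} V56={g}
components per intersection:
  V1: {c} {d} {e} {h}
  V2: {a,b} {h}
  V3: {a} {f}
  V4: {e} {f}
  V5: {d} {g}
  V6: {c} {g}
  V12: {h}
  V14: {e}
  V15: {d}
  V16: {c}
  V23: {a}
  V34: {f}
  V56: {g}
C dims 14,7; δ0: rk 7, SNF 1^7
Ȟ^0: (14−7)−0=7 ⇒ Z^7
Ȟ^1: (7−0)−7=0 ⇒ 0
Ȟ^2: (0−0)−0=0 ⇒ 0

Ȟ^0 ≅ Z^7, Ȟ^1 ≅ 0, Ȟ^2 ≅ 0


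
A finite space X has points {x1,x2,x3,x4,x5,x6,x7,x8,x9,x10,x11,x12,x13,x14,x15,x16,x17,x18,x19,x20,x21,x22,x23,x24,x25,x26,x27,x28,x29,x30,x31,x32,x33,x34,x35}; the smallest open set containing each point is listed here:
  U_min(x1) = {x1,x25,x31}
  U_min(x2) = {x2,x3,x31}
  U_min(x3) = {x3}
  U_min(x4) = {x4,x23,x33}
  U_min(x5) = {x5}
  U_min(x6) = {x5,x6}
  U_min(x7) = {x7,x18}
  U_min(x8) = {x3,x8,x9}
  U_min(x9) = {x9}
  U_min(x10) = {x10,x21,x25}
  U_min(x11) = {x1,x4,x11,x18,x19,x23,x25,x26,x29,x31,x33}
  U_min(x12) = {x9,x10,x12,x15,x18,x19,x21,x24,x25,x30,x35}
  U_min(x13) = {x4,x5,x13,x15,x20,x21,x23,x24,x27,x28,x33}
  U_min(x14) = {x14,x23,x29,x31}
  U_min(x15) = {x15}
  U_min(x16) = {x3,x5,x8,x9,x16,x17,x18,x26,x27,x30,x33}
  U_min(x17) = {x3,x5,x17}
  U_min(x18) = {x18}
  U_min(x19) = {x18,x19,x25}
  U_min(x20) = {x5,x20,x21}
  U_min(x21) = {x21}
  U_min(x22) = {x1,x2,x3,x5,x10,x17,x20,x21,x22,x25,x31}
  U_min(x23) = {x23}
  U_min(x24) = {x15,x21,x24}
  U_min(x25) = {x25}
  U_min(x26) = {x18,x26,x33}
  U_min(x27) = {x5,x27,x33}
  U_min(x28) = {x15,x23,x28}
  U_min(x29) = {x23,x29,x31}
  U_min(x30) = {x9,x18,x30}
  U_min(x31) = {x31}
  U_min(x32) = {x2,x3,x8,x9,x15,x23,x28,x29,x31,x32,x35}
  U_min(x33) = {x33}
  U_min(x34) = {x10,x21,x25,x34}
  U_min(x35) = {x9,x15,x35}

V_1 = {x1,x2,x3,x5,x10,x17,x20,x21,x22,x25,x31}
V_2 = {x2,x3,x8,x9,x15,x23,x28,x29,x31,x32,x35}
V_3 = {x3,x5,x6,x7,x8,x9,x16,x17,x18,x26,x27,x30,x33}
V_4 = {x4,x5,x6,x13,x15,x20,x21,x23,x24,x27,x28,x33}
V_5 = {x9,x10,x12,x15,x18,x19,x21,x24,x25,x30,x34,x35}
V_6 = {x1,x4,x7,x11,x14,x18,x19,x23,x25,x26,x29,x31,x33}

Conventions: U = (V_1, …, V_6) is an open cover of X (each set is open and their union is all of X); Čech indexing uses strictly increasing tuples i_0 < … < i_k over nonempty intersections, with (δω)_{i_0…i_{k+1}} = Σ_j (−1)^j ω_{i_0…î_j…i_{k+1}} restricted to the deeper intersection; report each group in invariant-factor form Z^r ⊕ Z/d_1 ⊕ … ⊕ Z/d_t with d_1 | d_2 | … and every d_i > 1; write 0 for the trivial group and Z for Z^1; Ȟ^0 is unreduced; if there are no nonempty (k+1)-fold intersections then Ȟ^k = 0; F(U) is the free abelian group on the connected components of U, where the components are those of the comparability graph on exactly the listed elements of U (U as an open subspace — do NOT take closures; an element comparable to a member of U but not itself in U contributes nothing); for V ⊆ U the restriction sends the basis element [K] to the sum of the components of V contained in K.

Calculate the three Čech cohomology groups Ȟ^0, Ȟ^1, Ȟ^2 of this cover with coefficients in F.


nonempty overlaps:
  V12={x2,x3,x31} V13={x3,x5,x17} V14={x5,x20,x21} V15={x10,x21,x25} V16={x1,x25,x31} V23={x3,x8,x9} V24={x15,x23,x28} V25={x9,x15,x35} V26={x23,x29,x31} V34={x5,x6,x27,x33} V35={x9,x18,x30} V36={x7,x18,x26,x33} V45={x15,x21,x24} V46={x4,x23,x33} V56={x18,x19,x25}
  V123={x3} V126={x31} V134={x5} V145={x21} V156={x25} V235={x9} V245={x15} V246={x23} V346={x33} V356={x18}
components per intersection:
  V1: {x1,x2,x3,x5,x10,x17,x20,x21,x22,x25,x31}
  V2: {x2,x3,x8,x9,x15,x23,x28,x29,x31,x32,x35}
  V3: {x3,x5,x6,x7,x8,x9,x16,x17,x18,x26,x27,x30,x33}
  V4: {x4,x5,x6,x13,x15,x20,x21,x23,x24,x27,x28,x33}
  V5: {x9,x10,x12,x15,x18,x19,x21,x24,x25,x30,x34,x35}
  V6: {x1,x4,x7,x11,x14,x18,x19,x23,x25,x26,x29,x31,x33}
  V12: {x2,x3,x31}
  V13: {x3,x5,x17}
  V14: {x5,x20,x21}
  V15: {x10,x21,x25}
  V16: {x1,x25,x31}
  V23: {x3,x8,x9}
  V24: {x15,x23,x28}
  V25: {x9,x15,x35}
  V26: {x23,x29,x31}
  V34: {x5,x6,x27,x33}
  V35: {x9,x18,x30}
  V36: {x7,x18,x26,x33}
  V45: {x15,x21,x24}
  V46: {x4,x23,x33}
  V56: {x18,x19,x25}
  V123: {x3}
  V126: {x31}
  V134: {x5}
  V145: {x21}
  V156: {x25}
  V235: {x9}
  V245: {x15}
  V246: {x23}
  V346: {x33}
  V356: {x18}
C dims 6,15,10; δ0: rk 5, SNF 1^5; δ1: rk 10, SNF 1^9·2
degree 0: 6−5−0 = 1 → Ȟ^0 ≅ Z
degree 1: 15−10−5 = 0 → Ȟ^1 ≅ 0
degree 2: 10−0−10 = 0 plus torsion [2] → Ȟ^2 ≅ Z/2

Ȟ^0(U;F) ≅ Z, Ȟ^1(U;F) ≅ 0, Ȟ^2(U;F) ≅ Z/2


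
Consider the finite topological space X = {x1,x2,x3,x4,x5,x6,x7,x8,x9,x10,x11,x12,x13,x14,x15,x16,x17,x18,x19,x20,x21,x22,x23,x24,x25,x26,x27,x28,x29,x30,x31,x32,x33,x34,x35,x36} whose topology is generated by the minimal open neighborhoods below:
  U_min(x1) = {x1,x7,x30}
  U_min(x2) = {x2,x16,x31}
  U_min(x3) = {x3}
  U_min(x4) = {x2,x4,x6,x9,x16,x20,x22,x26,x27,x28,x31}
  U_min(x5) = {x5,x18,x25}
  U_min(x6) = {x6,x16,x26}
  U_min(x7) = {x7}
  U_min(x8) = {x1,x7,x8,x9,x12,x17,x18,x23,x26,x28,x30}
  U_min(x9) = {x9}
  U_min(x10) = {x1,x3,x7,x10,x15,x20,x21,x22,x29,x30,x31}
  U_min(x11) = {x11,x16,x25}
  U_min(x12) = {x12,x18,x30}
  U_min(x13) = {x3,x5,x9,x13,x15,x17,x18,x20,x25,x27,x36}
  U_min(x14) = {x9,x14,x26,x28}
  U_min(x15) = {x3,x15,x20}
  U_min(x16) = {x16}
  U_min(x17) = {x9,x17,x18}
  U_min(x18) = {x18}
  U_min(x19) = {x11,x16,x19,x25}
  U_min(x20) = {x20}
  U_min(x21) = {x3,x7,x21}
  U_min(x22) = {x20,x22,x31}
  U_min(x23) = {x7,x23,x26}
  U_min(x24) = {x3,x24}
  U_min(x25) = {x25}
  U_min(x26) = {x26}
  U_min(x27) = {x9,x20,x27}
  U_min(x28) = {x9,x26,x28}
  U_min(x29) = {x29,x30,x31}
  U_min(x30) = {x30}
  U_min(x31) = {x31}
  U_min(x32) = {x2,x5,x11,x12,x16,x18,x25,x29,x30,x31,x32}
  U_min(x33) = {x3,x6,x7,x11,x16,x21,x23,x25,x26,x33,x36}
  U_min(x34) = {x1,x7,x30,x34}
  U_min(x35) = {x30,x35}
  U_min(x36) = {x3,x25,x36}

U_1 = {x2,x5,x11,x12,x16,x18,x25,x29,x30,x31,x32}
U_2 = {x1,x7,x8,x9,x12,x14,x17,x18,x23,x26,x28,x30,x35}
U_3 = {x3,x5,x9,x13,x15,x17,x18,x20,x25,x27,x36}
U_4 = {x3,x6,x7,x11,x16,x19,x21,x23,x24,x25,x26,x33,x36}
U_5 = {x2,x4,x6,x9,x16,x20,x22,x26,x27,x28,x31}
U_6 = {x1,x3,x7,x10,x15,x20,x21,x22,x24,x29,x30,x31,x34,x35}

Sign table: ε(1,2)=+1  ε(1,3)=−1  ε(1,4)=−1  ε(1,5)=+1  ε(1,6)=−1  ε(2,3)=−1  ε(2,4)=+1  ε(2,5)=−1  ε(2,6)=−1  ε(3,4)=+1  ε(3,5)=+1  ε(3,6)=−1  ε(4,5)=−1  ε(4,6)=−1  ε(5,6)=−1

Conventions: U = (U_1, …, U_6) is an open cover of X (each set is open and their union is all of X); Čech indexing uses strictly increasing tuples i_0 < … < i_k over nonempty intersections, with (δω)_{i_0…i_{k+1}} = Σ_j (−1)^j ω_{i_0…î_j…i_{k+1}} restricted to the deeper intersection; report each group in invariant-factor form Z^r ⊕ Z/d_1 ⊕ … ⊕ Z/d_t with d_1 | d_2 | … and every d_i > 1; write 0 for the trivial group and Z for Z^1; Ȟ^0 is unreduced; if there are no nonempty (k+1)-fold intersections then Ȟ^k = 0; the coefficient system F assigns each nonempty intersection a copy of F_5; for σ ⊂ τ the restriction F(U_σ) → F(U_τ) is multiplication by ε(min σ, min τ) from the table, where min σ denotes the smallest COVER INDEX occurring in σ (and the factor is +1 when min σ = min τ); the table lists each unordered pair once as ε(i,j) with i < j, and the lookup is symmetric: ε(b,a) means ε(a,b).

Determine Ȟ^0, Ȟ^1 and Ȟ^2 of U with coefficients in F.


nerve of the cover:
  U12={x12,x18,x30} U13={x5,x18,x25} U14={x11,x16,x25} U15={x2,x16,x31} U16={x29,x30,x31} U23={x9,x17,x18} U24={x7,x23,x26} U25={x9,x26,x28} U26={x1,x7,x30,x35} U34={x3,x25,x36} U35={x9,x20,x27} U36={x3,x15,x20} U45={x6,x16,x26} U46={x3,x7,x21,x24} U56={x20,x22,x31}
  U123={x18} U126={x30} U134={x25} U145={x16} U156={x31} U235={x9} U245={x26} U246={x7} U346={x3} U356={x20}
C dims 6,15,10; δ0: rk_F5 6; δ1: rk_F5 9
Ȟ^0 = (6 − 6) − 0 = 0, so Ȟ^0 ≅ 0
Ȟ^1 = (15 − 9) − 6 = 0, so Ȟ^1 ≅ 0
Ȟ^2 = (10 − 0) − 9 = 1, so Ȟ^2 ≅ Z/5

Ȟ^0 = 0, Ȟ^1 = 0, Ȟ^2 = Z/5
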